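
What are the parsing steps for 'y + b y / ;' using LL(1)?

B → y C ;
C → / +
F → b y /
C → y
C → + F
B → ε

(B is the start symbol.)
LL(1) parsing maintains a stack (initially the start symbol over $) and the input. At each step: if the stack top is a terminal, match it against the current input token; if it is a non-terminal N, replace it with the RHS of M[N, lookahead] (the unique production whose predict set contains the lookahead).

Stack is shown with the top on the left.

Stack      Input          Action
--------------------------------
B $        y + b y / ; $  output B → y C ;
y C ; $    y + b y / ; $  match 'y'
C ; $      + b y / ; $    output C → + F
+ F ; $    + b y / ; $    match '+'
F ; $      b y / ; $      output F → b y /
b y / ; $  b y / ; $      match 'b'
y / ; $    y / ; $        match 'y'
/ ; $      / ; $          match '/'
; $        ; $            match ';'
$          $              accept

The string is accepted.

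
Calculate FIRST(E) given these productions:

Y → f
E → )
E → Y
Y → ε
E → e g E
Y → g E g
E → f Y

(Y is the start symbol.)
{ ')', 'e', 'f', 'g', ε }

FIRST sets of the other non-terminals involved (by the same procedure, iterated to a fixed point):
  FIRST(Y) = { 'f', 'g', ε }

From E → ):
  - ')' is a terminal: add ')' and stop
From E → Y:
  - Y is a non-terminal: add FIRST(Y) \ {ε} = { 'f', 'g' }
    Y is nullable and nothing follows, so the whole right-hand side can vanish: ε ∈ FIRST(E)
From E → e g E:
  - e is a terminal: add 'e' and stop
From E → f Y:
  - f is a terminal: add 'f' and stop

Collecting: FIRST(E) = { ')', 'e', 'f', 'g', ε }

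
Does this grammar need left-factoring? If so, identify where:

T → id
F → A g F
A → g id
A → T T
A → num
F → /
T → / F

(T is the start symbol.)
No, left-factoring is not needed

Left-factoring is needed when two productions for the same non-terminal
share a common prefix on the right-hand side.

Productions for T:
  T → id
  T → / F
Productions for F:
  F → A g F
  F → /
Productions for A:
  A → g id
  A → T T
  A → num

No common prefixes found.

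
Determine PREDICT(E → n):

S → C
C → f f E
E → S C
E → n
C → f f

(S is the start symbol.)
PREDICT(E → n) = (FIRST(RHS) \ {ε}) ∪ (FOLLOW(E) if ε ∈ FIRST(RHS), i.e. RHS ⇒* ε)
FIRST(n) = { 'n' }
ε ∉ FIRST(n), so FOLLOW(E) is not added.
PREDICT(E → n) = { 'n' }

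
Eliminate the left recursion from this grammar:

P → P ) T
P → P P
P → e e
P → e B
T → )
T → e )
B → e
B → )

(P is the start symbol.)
P is directly left-recursive. The standard transformation for
  A → A α₁ | ... | A α_m | β₁ | ... | β_n
is
  A  → β₁ A' | ... | β_n A'
  A' → α₁ A' | ... | α_m A' | ε

P → e e becomes P → e e P'
P → e B becomes P → e B P'
P → P ) T becomes P' → ) T P'
P → P P becomes P' → P P'
Add P' → ε

Productions for other non-terminals are unchanged:
  T → )
  T → e )
  B → e
  B → )

Resulting grammar:
P → e e P'
P → e B P'
P' → ) T P'
P' → P P'
P' → ε
T → )
T → e )
B → e
B → )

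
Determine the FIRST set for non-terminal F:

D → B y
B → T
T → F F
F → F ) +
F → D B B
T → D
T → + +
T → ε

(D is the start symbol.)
FIRST sets of the other non-terminals involved (by the same procedure, iterated to a fixed point):
  FIRST(D) = { '+', 'y' }

From F → F ) +:
  - F is the symbol being defined: contributes nothing new
    F is not nullable, so stop
From F → D B B:
  - D is a non-terminal: add FIRST(D) \ {ε} = { '+', 'y' }
    D is not nullable, so stop

Collecting: FIRST(F) = { '+', 'y' }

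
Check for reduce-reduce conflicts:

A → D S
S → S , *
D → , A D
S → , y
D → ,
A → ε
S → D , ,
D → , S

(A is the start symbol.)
Yes — I1: [A → .] vs [D → , .]; I4: [A → .] vs [D → , .]; I15: [A → .] vs [D → , .]; I16: [A → .] vs [D → , .]

A reduce-reduce conflict occurs when an LR(0) state has two complete items [A → α .] and [B → β .] — both call for a reduction, and with no lookahead the parser cannot choose between them.

Augment with A' → A and build the canonical LR(0) collection (I0 = CLOSURE({[A' → . A]}), then GOTO on every symbol after a dot until no new states appear). It has 18 states:
  I0: { [A → . D S], [A → .], [A' → . A], [D → . , A D], [D → . , S], [D → . ,] }  — shift, reduce
  I1: { [A → . D S], [A → .], [D → , . A D], [D → , . S], [D → , .], [D → . , A D], [D → . , S], [D → . ,], [S → . , y], [S → . D , ,], [S → . S , *] }  — shift, 2 reduces
  I2: { [A' → A .] }  — accept
  I3: { [A → D . S], [D → . , A D], [D → . , S], [D → . ,], [S → . , y], [S → . D , ,], [S → . S , *] }  — shift
  I4: { [A → . D S], [A → .], [D → , . A D], [D → , . S], [D → , .], [D → . , A D], [D → . , S], [D → . ,], [S → , . y], [S → . , y], [S → . D , ,], [S → . S , *] }  — shift, 2 reduces
  I5: { [S → D . , ,] }  — shift
  I6: { [A → D S .], [S → S . , *] }  — shift, reduce
  I7: { [S → S , . *] }  — shift
  I8: { [S → S , * .] }  — reduce
  I9: { [S → D , . ,] }  — shift
  I10: { [S → D , , .] }  — reduce
  I11: { [D → , A . D], [D → . , A D], [D → . , S], [D → . ,] }  — shift
  I12: { [A → D . S], [D → . , A D], [D → . , S], [D → . ,], [S → . , y], [S → . D , ,], [S → . S , *], [S → D . , ,] }  — shift
  I13: { [D → , S .], [S → S . , *] }  — shift, reduce
  I14: { [S → , y .] }  — reduce
  I15: { [A → . D S], [A → .], [D → , . A D], [D → , . S], [D → , .], [D → . , A D], [D → . , S], [D → . ,], [S → , . y], [S → . , y], [S → . D , ,], [S → . S , *], [S → D , . ,] }  — shift, 2 reduces
  I16: { [A → . D S], [A → .], [D → , . A D], [D → , . S], [D → , .], [D → . , A D], [D → . , S], [D → . ,], [S → , . y], [S → . , y], [S → . D , ,], [S → . S , *], [S → D , , .] }  — shift, 3 reduces
  I17: { [D → , A D .] }  — reduce

I1 contains complete items [A → .], [D → , .] — reduce-reduce conflict.
I4 contains complete items [A → .], [D → , .] — reduce-reduce conflict.
I15 contains complete items [A → .], [D → , .] — reduce-reduce conflict.
I16 contains complete items [A → .], [D → , .], [S → D , , .] — reduce-reduce conflict.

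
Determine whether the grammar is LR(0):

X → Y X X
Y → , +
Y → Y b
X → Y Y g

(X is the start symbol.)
A grammar is LR(0) if no state in the canonical LR(0) collection has:
  - both a shift item (dot before a terminal) and a complete item (shift-reduce conflict), or
  - two or more complete items (reduce-reduce conflict; the accept item [X' → X .] counts as a complete item here).

Augment with X' → X and build the canonical LR(0) collection (I0 = CLOSURE({[X' → . X]}), then GOTO on every symbol after a dot until no new states appear). It has 10 states:
  I0: { [X → . Y X X], [X → . Y Y g], [X' → . X], [Y → . , +], [Y → . Y b] }  — shift
  I1: { [Y → , . +] }  — shift
  I2: { [X' → X .] }  — accept
  I3: { [X → . Y X X], [X → . Y Y g], [X → Y . X X], [X → Y . Y g], [Y → . , +], [Y → . Y b], [Y → Y . b] }  — shift
  I4: { [X → . Y X X], [X → . Y Y g], [X → Y X . X], [Y → . , +], [Y → . Y b] }  — shift
  I5: { [X → . Y X X], [X → . Y Y g], [X → Y . X X], [X → Y . Y g], [X → Y Y . g], [Y → . , +], [Y → . Y b], [Y → Y . b] }  — shift
  I6: { [Y → Y b .] }  — reduce
  I7: { [X → Y Y g .] }  — reduce
  I8: { [X → Y X X .] }  — reduce
  I9: { [Y → , + .] }  — reduce

Every state is either a pure shift/goto state or contains exactly one complete item and nothing to shift — no conflicts. The grammar is LR(0).

Answer: Yes, the grammar is LR(0)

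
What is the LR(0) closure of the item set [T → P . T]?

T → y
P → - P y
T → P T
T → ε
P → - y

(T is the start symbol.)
To compute CLOSURE, for each item [A → α.Bβ] where B is a non-terminal, add [B → .γ] for all productions B → γ; repeat for the newly added items until nothing changes.

Start with: [T → P . T]
  [T → P . T] has the dot before T: add [T → . y], [T → . P T], [T → .]
  [T → . P T] has the dot before P: add [P → . - P y], [P → . - y]
No further items can be added.

CLOSURE = { [P → . - P y], [P → . - y], [T → . P T], [T → . y], [T → .], [T → P . T] }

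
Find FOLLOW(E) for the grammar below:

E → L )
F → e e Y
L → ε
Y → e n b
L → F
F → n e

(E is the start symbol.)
{ $ }

E is the start symbol, so $ ∈ FOLLOW(E).
E does not occur on any right-hand side.

Taking the union: FOLLOW(E) = { $ }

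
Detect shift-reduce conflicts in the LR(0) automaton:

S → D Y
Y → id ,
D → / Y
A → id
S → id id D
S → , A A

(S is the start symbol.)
A shift-reduce conflict occurs when an LR(0) state has both:
  - a complete (reduce) item [A → α .] (dot at the end), and
  - a shift item [B → β . c γ] (dot before a terminal).

Augment with S' → S and build the canonical LR(0) collection (I0 = CLOSURE({[S' → . S]}), then GOTO on every symbol after a dot until no new states appear). It has 15 states:
  I0: { [D → . / Y], [S → . , A A], [S → . D Y], [S → . id id D], [S' → . S] }  — shift
  I1: { [A → . id], [S → , . A A] }  — shift
  I2: { [D → / . Y], [Y → . id ,] }  — shift
  I3: { [S → D . Y], [Y → . id ,] }  — shift
  I4: { [S' → S .] }  — accept
  I5: { [S → id . id D] }  — shift
  I6: { [D → . / Y], [S → id id . D] }  — shift
  I7: { [S → id id D .] }  — reduce
  I8: { [S → D Y .] }  — reduce
  I9: { [Y → id . ,] }  — shift
  I10: { [Y → id , .] }  — reduce
  I11: { [D → / Y .] }  — reduce
  I12: { [A → . id], [S → , A . A] }  — shift
  I13: { [A → id .] }  — reduce
  I14: { [S → , A A .] }  — reduce

No state contains both a complete item and a shift item.

Answer: No shift-reduce conflicts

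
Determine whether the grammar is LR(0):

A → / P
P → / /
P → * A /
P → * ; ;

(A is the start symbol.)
Yes, the grammar is LR(0)

A grammar is LR(0) if no state in the canonical LR(0) collection has:
  - both a shift item (dot before a terminal) and a complete item (shift-reduce conflict), or
  - two or more complete items (reduce-reduce conflict; the accept item [A' → A .] counts as a complete item here).

Augment with A' → A and build the canonical LR(0) collection (I0 = CLOSURE({[A' → . A]}), then GOTO on every symbol after a dot until no new states appear). It has 11 states:
  I0: { [A → . / P], [A' → . A] }  — shift
  I1: { [A → / . P], [P → . * ; ;], [P → . * A /], [P → . / /] }  — shift
  I2: { [A' → A .] }  — accept
  I3: { [A → . / P], [P → * . ; ;], [P → * . A /] }  — shift
  I4: { [P → / . /] }  — shift
  I5: { [A → / P .] }  — reduce
  I6: { [P → / / .] }  — reduce
  I7: { [P → * ; . ;] }  — shift
  I8: { [P → * A . /] }  — shift
  I9: { [P → * A / .] }  — reduce
  I10: { [P → * ; ; .] }  — reduce

Every state is either a pure shift/goto state or contains exactly one complete item and nothing to shift — no conflicts. The grammar is LR(0).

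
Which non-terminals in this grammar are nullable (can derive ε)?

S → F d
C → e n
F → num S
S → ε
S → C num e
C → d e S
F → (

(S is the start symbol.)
{ 'S' }

A non-terminal is nullable if it can derive ε (the empty string): either it has an ε-production, or it has a production whose right-hand side consists entirely of nullable non-terminals.

ε-productions: S → ε
So S is immediately nullable.
No further non-terminal can be added: every production for the remaining non-terminals contains a terminal or a non-nullable non-terminal.
Nullable = { 'S' }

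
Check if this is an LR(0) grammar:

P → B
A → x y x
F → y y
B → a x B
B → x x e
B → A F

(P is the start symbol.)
Augment with P' → P and build the canonical LR(0) collection (I0 = CLOSURE({[P' → . P]}), then GOTO on every symbol after a dot until no new states appear). It has 15 states:
  I0: { [A → . x y x], [B → . A F], [B → . a x B], [B → . x x e], [P → . B], [P' → . P] }  — shift
  I1: { [B → A . F], [F → . y y] }  — shift
  I2: { [P → B .] }  — reduce
  I3: { [P' → P .] }  — accept
  I4: { [B → a . x B] }  — shift
  I5: { [A → x . y x], [B → x . x e] }  — shift
  I6: { [B → x x . e] }  — shift
  I7: { [A → x y . x] }  — shift
  I8: { [A → x y x .] }  — reduce
  I9: { [B → x x e .] }  — reduce
  I10: { [A → . x y x], [B → . A F], [B → . a x B], [B → . x x e], [B → a x . B] }  — shift
  I11: { [B → a x B .] }  — reduce
  I12: { [B → A F .] }  — reduce
  I13: { [F → y . y] }  — shift
  I14: { [F → y y .] }  — reduce

Every state is either a pure shift/goto state or contains exactly one complete item and nothing to shift — no conflicts. The grammar is LR(0).

Answer: Yes, the grammar is LR(0)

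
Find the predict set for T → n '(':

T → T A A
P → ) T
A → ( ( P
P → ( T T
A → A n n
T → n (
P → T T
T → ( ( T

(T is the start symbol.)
PREDICT(T → n '(') = (FIRST(RHS) \ {ε}) ∪ (FOLLOW(T) if ε ∈ FIRST(RHS), i.e. RHS ⇒* ε)
FIRST(n '(') = { 'n' }
ε ∉ FIRST(n '('), so FOLLOW(T) is not added.
PREDICT(T → n '(') = { 'n' }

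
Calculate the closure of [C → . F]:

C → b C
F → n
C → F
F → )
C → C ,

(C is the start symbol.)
Start with: [C → . F]
  [C → . F] has the dot before F: add [F → . n], [F → . )]
No further items can be added.

CLOSURE = { [C → . F], [F → . )], [F → . n] }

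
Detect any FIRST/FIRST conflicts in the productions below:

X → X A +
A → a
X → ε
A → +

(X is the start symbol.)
A FIRST/FIRST conflict occurs when two productions N → α and N → β for the same non-terminal have FIRST(α) ∩ FIRST(β) ≠ ∅ (with ε ∈ FIRST of a nullable right-hand side, so two nullable alternatives also conflict).

FIRST sets of the non-terminals at (or reachable through a nullable prefix from) the front of some alternative:
  FIRST(X) = { '+', 'a', ε }
  FIRST(A) = { '+', 'a' }

Productions for X:
  X → X A +: FIRST = { '+', 'a' }
  X → ε: FIRST = { ε }
Productions for A:
  A → a: FIRST = { 'a' }
  A → +: FIRST = { '+' }

All alternatives of each non-terminal have pairwise disjoint FIRST sets.

Answer: No FIRST/FIRST conflicts.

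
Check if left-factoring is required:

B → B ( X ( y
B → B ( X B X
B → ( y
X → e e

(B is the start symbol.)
Left-factoring is needed when two productions for the same non-terminal
share a common prefix on the right-hand side.

Productions for B:
  B → B ( X ( y
  B → B ( X B X
  B → ( y

Found common prefix 'B ( X' in productions for B

Answer: Yes, B has productions with common prefix 'B ( X'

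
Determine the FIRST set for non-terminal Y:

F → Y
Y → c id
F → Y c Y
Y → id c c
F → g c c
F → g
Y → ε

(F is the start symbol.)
To compute FIRST(Y), examine every production with Y on the left-hand side, reading each right-hand side left to right until a non-nullable symbol is reached.

From Y → c id:
  - c is a terminal: add 'c' and stop
From Y → id c c:
  - id is a terminal: add 'id' and stop
From Y → ε:
  - ε-production, so ε ∈ FIRST(Y)

Collecting: FIRST(Y) = { 'c', 'id', ε }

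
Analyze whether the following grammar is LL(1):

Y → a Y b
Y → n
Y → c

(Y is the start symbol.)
Yes, the grammar is LL(1).

For Y:
  PREDICT(Y → a Y b) = { 'a' }
  PREDICT(Y → n) = { 'n' }
  PREDICT(Y → c) = { 'c' }

All predict sets are disjoint. The grammar IS LL(1).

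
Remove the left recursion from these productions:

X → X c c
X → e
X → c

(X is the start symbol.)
X → e X'
X → c X'
X' → c c X'
X' → ε

X is directly left-recursive. The standard transformation for
  A → A α₁ | ... | A α_m | β₁ | ... | β_n
is
  A  → β₁ A' | ... | β_n A'
  A' → α₁ A' | ... | α_m A' | ε

X → e becomes X → e X'
X → c becomes X → c X'
X → X c c becomes X' → c c X'
Add X' → ε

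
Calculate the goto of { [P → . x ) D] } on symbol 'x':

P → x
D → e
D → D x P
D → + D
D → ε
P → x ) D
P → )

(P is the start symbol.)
{ [P → x . ) D] }

GOTO(I, 'x') = CLOSURE({ [A → αX.β] : [A → α.Xβ] ∈ I, X = 'x' })

Items with dot before 'x', with the dot advanced:
  [P → . x ) D] → [P → x . ) D]
Closure adds nothing (no advanced item has the dot before a non-terminal).

GOTO = { [P → x . ) D] }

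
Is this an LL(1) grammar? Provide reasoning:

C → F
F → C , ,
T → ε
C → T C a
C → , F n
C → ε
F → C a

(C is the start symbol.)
No. Predict set conflict for C: { ',', 'a' }

A grammar is LL(1) if for each non-terminal N with multiple productions, the predict sets of those productions are pairwise disjoint, where PREDICT(N → α) = (FIRST(α) \ {ε}) ∪ (FOLLOW(N) if α ⇒* ε).

Relevant sets:
  FIRST(F) = { ',', 'a' }
  FIRST(T) = { ε }
  FIRST(C) = { ',', 'a', ε }
  FOLLOW(C) = { $, ',', 'a' }

For C:
  PREDICT(C → F) = { ',', 'a' }
  PREDICT(C → T C a) = { ',', 'a' }
  PREDICT(C → ',' F n) = { ',' }
  PREDICT(C → ε) = { $, ',', 'a' }
For F:
  PREDICT(F → C ',' ',') = { ',', 'a' }
  PREDICT(F → C a) = { ',', 'a' }
T has a single production, so nothing to check there.

Conflict found: Predict set conflict for C: { ',', 'a' }
The grammar is NOT LL(1).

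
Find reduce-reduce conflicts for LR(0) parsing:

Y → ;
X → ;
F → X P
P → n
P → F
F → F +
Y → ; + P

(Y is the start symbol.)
No reduce-reduce conflicts

A reduce-reduce conflict occurs when an LR(0) state has two complete items [A → α .] and [B → β .] — both call for a reduction, and with no lookahead the parser cannot choose between them.

Augment with Y' → Y and build the canonical LR(0) collection (I0 = CLOSURE({[Y' → . Y]}), then GOTO on every symbol after a dot until no new states appear). It has 11 states:
  I0: { [Y → . ; + P], [Y → . ;], [Y' → . Y] }  — shift
  I1: { [Y → ; . + P], [Y → ; .] }  — shift, reduce
  I2: { [Y' → Y .] }  — accept
  I3: { [F → . F +], [F → . X P], [P → . F], [P → . n], [X → . ;], [Y → ; + . P] }  — shift
  I4: { [X → ; .] }  — reduce
  I5: { [F → F . +], [P → F .] }  — shift, reduce
  I6: { [Y → ; + P .] }  — reduce
  I7: { [F → . F +], [F → . X P], [F → X . P], [P → . F], [P → . n], [X → . ;] }  — shift
  I8: { [P → n .] }  — reduce
  I9: { [F → X P .] }  — reduce
  I10: { [F → F + .] }  — reduce

No state contains more than one complete item.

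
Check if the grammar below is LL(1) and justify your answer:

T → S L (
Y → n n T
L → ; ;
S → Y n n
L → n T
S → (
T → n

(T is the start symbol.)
A grammar is LL(1) if for each non-terminal N with multiple productions, the predict sets of those productions are pairwise disjoint, where PREDICT(N → α) = (FIRST(α) \ {ε}) ∪ (FOLLOW(N) if α ⇒* ε).

Relevant sets:
  FIRST(S) = { '(', 'n' }
  FIRST(Y) = { 'n' }

For T:
  PREDICT(T → S L '(') = { '(', 'n' }
  PREDICT(T → n) = { 'n' }
For L:
  PREDICT(L → ';' ';') = { ';' }
  PREDICT(L → n T) = { 'n' }
For S:
  PREDICT(S → Y n n) = { 'n' }
  PREDICT(S → '(') = { '(' }
Y has a single production, so nothing to check there.

Conflict found: Predict set conflict for T: { 'n' }
The grammar is NOT LL(1).

Answer: No. Predict set conflict for T: { 'n' }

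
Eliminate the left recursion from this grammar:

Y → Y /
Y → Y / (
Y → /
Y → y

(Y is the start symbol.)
Y is directly left-recursive. The standard transformation for
  A → A α₁ | ... | A α_m | β₁ | ... | β_n
is
  A  → β₁ A' | ... | β_n A'
  A' → α₁ A' | ... | α_m A' | ε

Y → / becomes Y → / Y'
Y → y becomes Y → y Y'
Y → Y / becomes Y' → / Y'
Y → Y / ( becomes Y' → / ( Y'
Add Y' → ε

Resulting grammar:
Y → / Y'
Y → y Y'
Y' → / Y'
Y' → / ( Y'
Y' → ε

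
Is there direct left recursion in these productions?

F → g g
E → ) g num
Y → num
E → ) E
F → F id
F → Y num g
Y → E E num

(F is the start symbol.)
Yes, F is left-recursive

Direct left recursion occurs when N → N α for some non-terminal N (the right-hand side begins with the left-hand side itself).

F → g g: starts with g
E → ) g num: starts with ')'
Y → num: starts with num
E → ) E: starts with ')'
F → F id: LEFT RECURSIVE (starts with F)
F → Y num g: starts with Y
Y → E E num: starts with E

The grammar has direct left recursion on: F.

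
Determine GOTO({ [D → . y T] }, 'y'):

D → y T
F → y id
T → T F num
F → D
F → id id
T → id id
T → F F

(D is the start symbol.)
{ [D → . y T], [D → y . T], [F → . D], [F → . id id], [F → . y id], [T → . F F], [T → . T F num], [T → . id id] }

GOTO(I, 'y') = CLOSURE({ [A → αX.β] : [A → α.Xβ] ∈ I, X = 'y' })

Items with dot before 'y', with the dot advanced:
  [D → . y T] → [D → y . T]
Closure of the advanced items:
  [D → y . T] has the dot before T: add [T → . T F num], [T → . id id], [T → . F F]
  [T → . F F] has the dot before F: add [F → . y id], [F → . D], [F → . id id]
  [F → . D] has the dot before D: add [D → . y T]

GOTO = { [D → . y T], [D → y . T], [F → . D], [F → . id id], [F → . y id], [T → . F F], [T → . T F num], [T → . id id] }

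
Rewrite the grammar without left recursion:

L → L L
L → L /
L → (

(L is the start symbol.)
L is directly left-recursive. The standard transformation for
  A → A α₁ | ... | A α_m | β₁ | ... | β_n
is
  A  → β₁ A' | ... | β_n A'
  A' → α₁ A' | ... | α_m A' | ε

L → ( becomes L → ( L'
L → L L becomes L' → L L'
L → L / becomes L' → / L'
Add L' → ε

Resulting grammar:
L → ( L'
L' → L L'
L' → / L'
L' → ε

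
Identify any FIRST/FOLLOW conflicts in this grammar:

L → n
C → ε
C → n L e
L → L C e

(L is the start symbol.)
A FIRST/FOLLOW conflict occurs when a non-terminal N has a nullable alternative N → β (β ⇒* ε) and another alternative N → α with FIRST(α) ∩ FOLLOW(N) ≠ ∅: on such a lookahead the parser cannot decide between expanding α and letting N vanish via β.

Nullable non-terminals: C.

C: nullable alternative(s) C → ε; FOLLOW(C) = { 'e' }
  C → ε: FIRST \ {ε} = { } — this is the only nullable alternative, skip
  C → n L e: FIRST \ {ε} = { 'n' } — disjoint from FOLLOW(C)

L has no nullable alternative, so no FIRST/FOLLOW check is needed there.

No FIRST/FOLLOW conflicts found.

Answer: No FIRST/FOLLOW conflicts.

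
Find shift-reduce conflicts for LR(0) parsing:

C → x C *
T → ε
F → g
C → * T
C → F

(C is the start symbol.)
No shift-reduce conflicts

A shift-reduce conflict occurs when an LR(0) state has both:
  - a complete (reduce) item [A → α .] (dot at the end), and
  - a shift item [B → β . c γ] (dot before a terminal).

Augment with C' → C and build the canonical LR(0) collection (I0 = CLOSURE({[C' → . C]}), then GOTO on every symbol after a dot until no new states appear). It has 9 states:
  I0: { [C → . * T], [C → . F], [C → . x C *], [C' → . C], [F → . g] }  — shift
  I1: { [C → * . T], [T → .] }  — reduce
  I2: { [C' → C .] }  — accept
  I3: { [C → F .] }  — reduce
  I4: { [F → g .] }  — reduce
  I5: { [C → . * T], [C → . F], [C → . x C *], [C → x . C *], [F → . g] }  — shift
  I6: { [C → x C . *] }  — shift
  I7: { [C → x C * .] }  — reduce
  I8: { [C → * T .] }  — reduce

No state contains both a complete item and a shift item.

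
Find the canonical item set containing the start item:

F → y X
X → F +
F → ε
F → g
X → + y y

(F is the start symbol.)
First, augment the grammar with F' → F
I₀ = CLOSURE({ [F' → . F] }):
  [F' → . F] has the dot before F: add [F → . y X], [F → .], [F → . g]
No further items can be added.

I₀ = { [F → . g], [F → . y X], [F → .], [F' → . F] }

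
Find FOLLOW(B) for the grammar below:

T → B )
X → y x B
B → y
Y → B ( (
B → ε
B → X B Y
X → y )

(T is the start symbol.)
{ '(', ')', 'y' }

To compute FOLLOW(B), find every occurrence of B on a right-hand side N → α B β: add FIRST(β) \ {ε}, and if β is empty or nullable also add FOLLOW(N). Iterate to a fixed point.

In T → B ): B is followed by ')', add FIRST(')') \ {ε} = { ')' }
In X → y x B: B is at the end, add FOLLOW(X)
In Y → B ( (: B is followed by '(' '(', add FIRST('(' '(') \ {ε} = { '(' }
In B → X B Y: B is followed by Y, add FIRST(Y) \ {ε} = { '(', 'y' }

The FOLLOW sets referred to above (computed the same way, to a fixed point):
  FOLLOW(X) = { '(', 'y' }

Taking the union: FOLLOW(B) = { '(', ')', 'y' }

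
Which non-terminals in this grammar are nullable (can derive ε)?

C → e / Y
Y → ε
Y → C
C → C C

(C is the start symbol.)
A non-terminal is nullable if it can derive ε (the empty string): either it has an ε-production, or it has a production whose right-hand side consists entirely of nullable non-terminals.

ε-productions: Y → ε
So Y is immediately nullable.
No further non-terminal can be added: every production for the remaining non-terminals contains a terminal or a non-nullable non-terminal.
Nullable = { 'Y' }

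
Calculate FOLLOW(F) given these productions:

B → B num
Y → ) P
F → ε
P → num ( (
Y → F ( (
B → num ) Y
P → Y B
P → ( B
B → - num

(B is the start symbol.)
{ '(' }

In Y → F ( (: F is followed by '(' '(', add FIRST('(' '(') \ {ε} = { '(' }

Taking the union: FOLLOW(F) = { '(' }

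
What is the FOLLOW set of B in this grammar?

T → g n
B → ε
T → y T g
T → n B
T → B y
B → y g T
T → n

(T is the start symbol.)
{ $, 'g', 'y' }

To compute FOLLOW(B), find every occurrence of B on a right-hand side N → α B β: add FIRST(β) \ {ε}, and if β is empty or nullable also add FOLLOW(N). Iterate to a fixed point.

In T → n B: B is at the end, add FOLLOW(T)
In T → B y: B is followed by y, add FIRST(y) \ {ε} = { 'y' }

The FOLLOW sets referred to above (computed the same way, to a fixed point):
  FOLLOW(T) = { $, 'g', 'y' }

Taking the union: FOLLOW(B) = { $, 'g', 'y' }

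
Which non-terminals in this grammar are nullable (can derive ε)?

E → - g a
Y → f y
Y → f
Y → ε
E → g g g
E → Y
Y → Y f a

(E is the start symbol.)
A non-terminal is nullable if it can derive ε (the empty string): either it has an ε-production, or it has a production whose right-hand side consists entirely of nullable non-terminals.

ε-productions: Y → ε
So Y is immediately nullable.
E → Y: every symbol on the right is nullable, so E is nullable too.
Every non-terminal is now nullable.
Nullable = { 'E', 'Y' }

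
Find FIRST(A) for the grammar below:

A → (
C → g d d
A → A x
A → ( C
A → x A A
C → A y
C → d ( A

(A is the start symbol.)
From A → (:
  - '(' is a terminal: add '(' and stop
From A → A x:
  - A is the symbol being defined: contributes nothing new
    A is not nullable, so stop
From A → ( C:
  - '(' is a terminal: add '(' and stop
From A → x A A:
  - x is a terminal: add 'x' and stop

Collecting: FIRST(A) = { '(', 'x' }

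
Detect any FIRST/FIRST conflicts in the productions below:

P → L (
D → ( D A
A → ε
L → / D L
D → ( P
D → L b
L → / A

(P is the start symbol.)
A FIRST/FIRST conflict occurs when two productions N → α and N → β for the same non-terminal have FIRST(α) ∩ FIRST(β) ≠ ∅ (with ε ∈ FIRST of a nullable right-hand side, so two nullable alternatives also conflict).

FIRST sets of the non-terminals at (or reachable through a nullable prefix from) the front of some alternative:
  FIRST(L) = { '/' }

Productions for D:
  D → ( D A: FIRST = { '(' }
  D → ( P: FIRST = { '(' }
  D → L b: FIRST = { '/' }
Productions for L:
  L → / D L: FIRST = { '/' }
  L → / A: FIRST = { '/' }
P, A have only one production, so no FIRST/FIRST conflict is possible there.

Conflict for D: D → ( D A and D → ( P
  Overlap: { '(' }
Conflict for L: L → / D L and L → / A
  Overlap: { '/' }

Answer: Yes. D → '(' D A / D → '(' P on { '(' }; L → '/' D L / L → '/' A on { '/' }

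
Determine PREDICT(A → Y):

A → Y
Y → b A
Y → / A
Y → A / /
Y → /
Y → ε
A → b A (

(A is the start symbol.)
PREDICT(A → Y) = (FIRST(RHS) \ {ε}) ∪ (FOLLOW(A) if ε ∈ FIRST(RHS), i.e. RHS ⇒* ε)
FIRST(Y) = { '/', 'b', ε }
FIRST(Y) = { '/', 'b', ε }
ε ∈ FIRST(Y) (the right-hand side is nullable), so add FOLLOW(A) = { $, '(', '/' }
PREDICT(A → Y) = { $, '(', '/', 'b' }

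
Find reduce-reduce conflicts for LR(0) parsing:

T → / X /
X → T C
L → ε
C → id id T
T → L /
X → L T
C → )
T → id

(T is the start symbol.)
Yes — I15: [L → .] vs [T → L / .]

A reduce-reduce conflict occurs when an LR(0) state has two complete items [A → α .] and [B → β .] — both call for a reduction, and with no lookahead the parser cannot choose between them.

Augment with T' → T and build the canonical LR(0) collection (I0 = CLOSURE({[T' → . T]}), then GOTO on every symbol after a dot until no new states appear). It has 17 states:
  I0: { [L → .], [T → . / X /], [T → . L /], [T → . id], [T' → . T] }  — shift, reduce
  I1: { [L → .], [T → . / X /], [T → . L /], [T → . id], [T → / . X /], [X → . L T], [X → . T C] }  — shift, reduce
  I2: { [T → L . /] }  — shift
  I3: { [T' → T .] }  — accept
  I4: { [T → id .] }  — reduce
  I5: { [T → L / .] }  — reduce
  I6: { [L → .], [T → . / X /], [T → . L /], [T → . id], [T → L . /], [X → L . T] }  — shift, reduce
  I7: { [C → . )], [C → . id id T], [X → T . C] }  — shift
  I8: { [T → / X . /] }  — shift
  I9: { [T → / X / .] }  — reduce
  I10: { [C → ) .] }  — reduce
  I11: { [X → T C .] }  — reduce
  I12: { [C → id . id T] }  — shift
  I13: { [C → id id . T], [L → .], [T → . / X /], [T → . L /], [T → . id] }  — shift, reduce
  I14: { [C → id id T .] }  — reduce
  I15: { [L → .], [T → . / X /], [T → . L /], [T → . id], [T → / . X /], [T → L / .], [X → . L T], [X → . T C] }  — shift, 2 reduces
  I16: { [X → L T .] }  — reduce

I15 contains complete items [L → .], [T → L / .] — reduce-reduce conflict.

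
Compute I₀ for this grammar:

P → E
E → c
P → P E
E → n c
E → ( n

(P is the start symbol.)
First, augment the grammar with P' → P
I₀ = CLOSURE({ [P' → . P] }):
  [P' → . P] has the dot before P: add [P → . E], [P → . P E]
  [P → . E] has the dot before E: add [E → . c], [E → . n c], [E → . ( n]
No further items can be added.

I₀ = { [E → . ( n], [E → . c], [E → . n c], [P → . E], [P → . P E], [P' → . P] }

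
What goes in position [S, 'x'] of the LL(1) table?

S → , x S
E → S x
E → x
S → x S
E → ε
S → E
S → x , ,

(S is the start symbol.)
To find M[S, 'x'], we find productions for S where 'x' is in the predict set (PREDICT(N → α) = (FIRST(α) \ {ε}) ∪ (FOLLOW(N) if α ⇒* ε)).

Relevant sets:
  FIRST(E) = { ',', 'x', ε }
  FOLLOW(S) = { $, 'x' }

S → , x S: PREDICT = { ',' }
S → x S: PREDICT = { 'x' }
  'x' is in predict set, so this production goes in M[S, 'x']
S → E: PREDICT = { $, ',', 'x' }
  'x' is in predict set, so this production goes in M[S, 'x']
S → x , ,: PREDICT = { 'x' }
  'x' is in predict set, so this production goes in M[S, 'x']

M[S, 'x'] = S → x S, S → E, S → x , ,  (a multiply-defined cell — the grammar is not LL(1))

Answer: S → x S, S → E, S → x , ,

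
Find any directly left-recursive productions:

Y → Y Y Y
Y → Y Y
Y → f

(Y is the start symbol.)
Yes, Y is left-recursive

Direct left recursion occurs when N → N α for some non-terminal N (the right-hand side begins with the left-hand side itself).

Y → Y Y Y: LEFT RECURSIVE (starts with Y)
Y → Y Y: LEFT RECURSIVE (starts with Y)
Y → f: starts with f

The grammar has direct left recursion on: Y.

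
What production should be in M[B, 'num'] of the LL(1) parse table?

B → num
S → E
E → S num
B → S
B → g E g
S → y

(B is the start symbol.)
B → num

To find M[B, 'num'], we find productions for B where 'num' is in the predict set (PREDICT(N → α) = (FIRST(α) \ {ε}) ∪ (FOLLOW(N) if α ⇒* ε)).

Relevant sets:
  FIRST(S) = { 'y' }

B → num: PREDICT = { 'num' }
  'num' is in predict set, so this production goes in M[B, 'num']
B → S: PREDICT = { 'y' }
B → g E g: PREDICT = { 'g' }

M[B, 'num'] = B → num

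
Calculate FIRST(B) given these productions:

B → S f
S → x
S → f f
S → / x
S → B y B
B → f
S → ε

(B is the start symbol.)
{ '/', 'f', 'x' }

To compute FIRST(B), examine every production with B on the left-hand side, reading each right-hand side left to right until a non-nullable symbol is reached.

FIRST sets of the other non-terminals involved (by the same procedure, iterated to a fixed point):
  FIRST(S) = { '/', 'f', 'x', ε }

From B → S f:
  - S is a non-terminal: add FIRST(S) \ {ε} = { '/', 'f', 'x' }
    S is nullable, so continue to the next symbol
  - f is a terminal: add 'f' and stop
From B → f:
  - f is a terminal: add 'f' and stop

Collecting: FIRST(B) = { '/', 'f', 'x' }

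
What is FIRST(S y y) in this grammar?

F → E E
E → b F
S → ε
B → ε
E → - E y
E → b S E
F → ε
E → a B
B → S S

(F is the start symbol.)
FIRST sets of the non-terminals involved (from the grammar, by fixed-point iteration):
  FIRST(S) = { ε }

To compute FIRST(S y y), process the symbols left to right:
Symbol S is a non-terminal. Add FIRST(S) \ {ε} = { }
S is nullable (ε ∈ FIRST(S)), continue to the next symbol.
Symbol y is a terminal. Add 'y' and stop.
FIRST(S y y) = { 'y' }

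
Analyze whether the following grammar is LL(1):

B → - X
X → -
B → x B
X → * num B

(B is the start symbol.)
A grammar is LL(1) if for each non-terminal N with multiple productions, the predict sets of those productions are pairwise disjoint, where PREDICT(N → α) = (FIRST(α) \ {ε}) ∪ (FOLLOW(N) if α ⇒* ε).

For B:
  PREDICT(B → '-' X) = { '-' }
  PREDICT(B → x B) = { 'x' }
For X:
  PREDICT(X → '-') = { '-' }
  PREDICT(X → '*' num B) = { '*' }

All predict sets are disjoint. The grammar IS LL(1).

Answer: Yes, the grammar is LL(1).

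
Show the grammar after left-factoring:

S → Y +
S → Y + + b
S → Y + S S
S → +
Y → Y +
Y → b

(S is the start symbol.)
Left-factoring transforms A → αβ₁ | αβ₂ into A → αA' and A' → β₁ | β₂
(α is the longest common prefix among the alternatives). Repeat until
no nonterminal has two alternatives with a common prefix.

Round 1: S has alternatives sharing prefix 'Y +'. Introduce S': S → Y + S'
  Add: S' → ε
  Add: S' → + b
  Add: S' → S S

No remaining common prefixes — done.

Resulting grammar:
S → Y + S'
S' → ε
S' → + b
S' → S S
S → +
Y → Y +
Y → b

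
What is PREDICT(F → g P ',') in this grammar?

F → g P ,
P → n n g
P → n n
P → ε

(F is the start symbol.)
{ 'g' }

PREDICT(F → g P ',') = (FIRST(RHS) \ {ε}) ∪ (FOLLOW(F) if ε ∈ FIRST(RHS), i.e. RHS ⇒* ε)
FIRST(g P ',') = { 'g' }
ε ∉ FIRST(g P ','), so FOLLOW(F) is not added.
PREDICT(F → g P ',') = { 'g' }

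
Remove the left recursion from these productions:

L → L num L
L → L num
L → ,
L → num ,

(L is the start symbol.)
L is directly left-recursive. The standard transformation for
  A → A α₁ | ... | A α_m | β₁ | ... | β_n
is
  A  → β₁ A' | ... | β_n A'
  A' → α₁ A' | ... | α_m A' | ε

L → , becomes L → , L'
L → num , becomes L → num , L'
L → L num L becomes L' → num L L'
L → L num becomes L' → num L'
Add L' → ε

Resulting grammar:
L → , L'
L → num , L'
L' → num L L'
L' → num L'
L' → ε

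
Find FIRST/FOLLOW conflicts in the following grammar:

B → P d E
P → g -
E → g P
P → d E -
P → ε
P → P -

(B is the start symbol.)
Yes. P → d E '-' with FOLLOW(P) on { 'd' }; P → P '-' with FOLLOW(P) on { '-', 'd' }

A FIRST/FOLLOW conflict occurs when a non-terminal N has a nullable alternative N → β (β ⇒* ε) and another alternative N → α with FIRST(α) ∩ FOLLOW(N) ≠ ∅: on such a lookahead the parser cannot decide between expanding α and letting N vanish via β.

Nullable non-terminals: P.
FIRST sets used below: FIRST(P) = { '-', 'd', 'g', ε }

P: nullable alternative(s) P → ε; FOLLOW(P) = { $, '-', 'd' }
  P → g -: FIRST \ {ε} = { 'g' } — disjoint from FOLLOW(P)
  P → d E -: FIRST \ {ε} = { 'd' } — overlaps FOLLOW(P) on { 'd' }: CONFLICT
  P → ε: FIRST \ {ε} = { } — this is the only nullable alternative, skip
  P → P -: FIRST \ {ε} = { '-', 'd', 'g' } — overlaps FOLLOW(P) on { '-', 'd' }: CONFLICT

B, E have no nullable alternative, so no FIRST/FOLLOW check is needed there.

So the grammar has 2 FIRST/FOLLOW conflicts (marked CONFLICT above).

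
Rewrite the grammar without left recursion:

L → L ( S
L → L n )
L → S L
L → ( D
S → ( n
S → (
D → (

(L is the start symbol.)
L is directly left-recursive. The standard transformation for
  A → A α₁ | ... | A α_m | β₁ | ... | β_n
is
  A  → β₁ A' | ... | β_n A'
  A' → α₁ A' | ... | α_m A' | ε

L → S L becomes L → S L L'
L → ( D becomes L → ( D L'
L → L ( S becomes L' → ( S L'
L → L n ) becomes L' → n ) L'
Add L' → ε

Productions for other non-terminals are unchanged:
  S → ( n
  S → (
  D → (

Resulting grammar:
L → S L L'
L → ( D L'
L' → ( S L'
L' → n ) L'
L' → ε
S → ( n
S → (
D → (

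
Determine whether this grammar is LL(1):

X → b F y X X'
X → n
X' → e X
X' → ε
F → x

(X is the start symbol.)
Relevant sets:
  FOLLOW(X') = { $, 'e' }

For X:
  PREDICT(X → b F y X X') = { 'b' }
  PREDICT(X → n) = { 'n' }
For X':
  PREDICT(X' → e X) = { 'e' }
  PREDICT(X' → ε) = { $, 'e' }
F has a single production, so nothing to check there.

Conflict found: Predict set conflict for X': { 'e' }
The grammar is NOT LL(1).

Answer: No. Predict set conflict for X': { 'e' }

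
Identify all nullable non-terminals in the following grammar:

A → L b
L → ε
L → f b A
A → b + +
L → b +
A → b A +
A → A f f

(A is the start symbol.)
ε-productions: L → ε
So L is immediately nullable.
No further non-terminal can be added: every production for the remaining non-terminals contains a terminal or a non-nullable non-terminal.
Nullable = { 'L' }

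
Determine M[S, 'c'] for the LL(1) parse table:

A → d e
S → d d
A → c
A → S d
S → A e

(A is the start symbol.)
To find M[S, 'c'], we find productions for S where 'c' is in the predict set (PREDICT(N → α) = (FIRST(α) \ {ε}) ∪ (FOLLOW(N) if α ⇒* ε)).

Relevant sets:
  FIRST(A) = { 'c', 'd' }

S → d d: PREDICT = { 'd' }
S → A e: PREDICT = { 'c', 'd' }
  'c' is in predict set, so this production goes in M[S, 'c']

M[S, 'c'] = S → A e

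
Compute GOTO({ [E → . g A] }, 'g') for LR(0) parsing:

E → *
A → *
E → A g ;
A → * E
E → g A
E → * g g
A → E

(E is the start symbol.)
GOTO(I, 'g') = CLOSURE({ [A → αX.β] : [A → α.Xβ] ∈ I, X = 'g' })

Items with dot before 'g', with the dot advanced:
  [E → . g A] → [E → g . A]
Closure of the advanced items:
  [E → g . A] has the dot before A: add [A → . *], [A → . * E], [A → . E]
  [A → . E] has the dot before E: add [E → . *], [E → . A g ;], [E → . g A], [E → . * g g]

GOTO = { [A → . * E], [A → . *], [A → . E], [E → . * g g], [E → . *], [E → . A g ;], [E → . g A], [E → g . A] }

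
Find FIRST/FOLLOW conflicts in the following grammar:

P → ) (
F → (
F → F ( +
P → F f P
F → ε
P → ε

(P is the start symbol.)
A FIRST/FOLLOW conflict occurs when a non-terminal N has a nullable alternative N → β (β ⇒* ε) and another alternative N → α with FIRST(α) ∩ FOLLOW(N) ≠ ∅: on such a lookahead the parser cannot decide between expanding α and letting N vanish via β.

Nullable non-terminals: F, P.
FIRST sets used below: FIRST(F) = { '(', ε }

F: nullable alternative(s) F → ε; FOLLOW(F) = { '(', 'f' }
  F → (: FIRST \ {ε} = { '(' } — overlaps FOLLOW(F) on { '(' }: CONFLICT
  F → F ( +: FIRST \ {ε} = { '(' } — overlaps FOLLOW(F) on { '(' }: CONFLICT
  F → ε: FIRST \ {ε} = { } — this is the only nullable alternative, skip

P: nullable alternative(s) P → ε; FOLLOW(P) = { $ }
  P → ) (: FIRST \ {ε} = { ')' } — disjoint from FOLLOW(P)
  P → F f P: FIRST \ {ε} = { '(', 'f' } — disjoint from FOLLOW(P)
  P → ε: FIRST \ {ε} = { } — this is the only nullable alternative, skip

So the grammar has 2 FIRST/FOLLOW conflicts (marked CONFLICT above).

Answer: Yes. F → '(' with FOLLOW(F) on { '(' }; F → F '(' '+' with FOLLOW(F) on { '(' }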